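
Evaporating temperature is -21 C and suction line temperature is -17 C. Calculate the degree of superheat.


Superheat = T_suction - T_evap
Superheat = -17 - (-21)
Superheat = 4 K

4


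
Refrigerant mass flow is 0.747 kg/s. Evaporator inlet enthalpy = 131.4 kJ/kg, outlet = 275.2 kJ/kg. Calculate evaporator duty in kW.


dh = 275.2 - 131.4 = 143.8 kJ/kg
Q_evap = m_dot * dh = 0.747 * 143.8
Q_evap = 107.42 kW

107.42


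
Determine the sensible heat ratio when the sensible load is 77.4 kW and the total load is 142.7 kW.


SHR = Q_sensible / Q_total
SHR = 77.4 / 142.7
SHR = 0.542

0.542


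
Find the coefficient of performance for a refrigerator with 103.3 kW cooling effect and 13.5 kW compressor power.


COP = Q_evap / W
COP = 103.3 / 13.5
COP = 7.652

7.652


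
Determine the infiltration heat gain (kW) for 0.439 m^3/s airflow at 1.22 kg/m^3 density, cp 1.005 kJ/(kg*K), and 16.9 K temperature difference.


Q = V_dot * rho * cp * dT
Q = 0.439 * 1.22 * 1.005 * 16.9
Q = 9.097 kW

9.097


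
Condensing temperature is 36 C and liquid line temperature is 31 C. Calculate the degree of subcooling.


Subcooling = T_cond - T_liquid
Subcooling = 36 - 31
Subcooling = 5 K

5


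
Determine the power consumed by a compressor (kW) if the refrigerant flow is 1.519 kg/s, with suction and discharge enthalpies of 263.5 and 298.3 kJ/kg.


dh = 298.3 - 263.5 = 34.8 kJ/kg
W = m_dot * dh = 1.519 * 34.8 = 52.86 kW

52.86


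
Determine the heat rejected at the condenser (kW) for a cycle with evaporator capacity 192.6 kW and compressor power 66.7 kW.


Q_cond = Q_evap + W
Q_cond = 192.6 + 66.7
Q_cond = 259.3 kW

259.3


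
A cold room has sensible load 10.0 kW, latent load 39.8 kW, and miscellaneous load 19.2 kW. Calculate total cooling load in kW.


Q_total = Q_s + Q_l + Q_misc
Q_total = 10.0 + 39.8 + 19.2
Q_total = 69.0 kW

69.0


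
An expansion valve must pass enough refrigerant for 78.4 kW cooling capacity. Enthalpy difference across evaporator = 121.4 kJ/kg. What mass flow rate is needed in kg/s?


m_dot = Q / dh
m_dot = 78.4 / 121.4
m_dot = 0.6458 kg/s

0.6458


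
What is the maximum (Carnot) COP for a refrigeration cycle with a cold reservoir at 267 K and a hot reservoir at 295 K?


dT = 295 - 267 = 28 K
COP_carnot = T_cold / dT = 267 / 28
COP_carnot = 9.536

9.536


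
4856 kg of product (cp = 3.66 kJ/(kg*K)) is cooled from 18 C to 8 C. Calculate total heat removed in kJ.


dT = 18 - (8) = 10 K
Q = m * cp * dT = 4856 * 3.66 * 10
Q = 177730 kJ

177730


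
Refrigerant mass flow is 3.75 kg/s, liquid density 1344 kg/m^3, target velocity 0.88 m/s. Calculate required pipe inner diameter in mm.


A = m_dot / (rho * v) = 3.75 / (1344 * 0.88) = 0.003170657468 m^2
d = sqrt(4*A/pi) * 1000
d = 63.5 mm

63.5


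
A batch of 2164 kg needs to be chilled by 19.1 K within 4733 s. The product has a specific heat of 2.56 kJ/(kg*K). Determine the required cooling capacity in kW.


Q = m * cp * dT / t
Q = 2164 * 2.56 * 19.1 / 4733
Q = 22.356 kW

22.356


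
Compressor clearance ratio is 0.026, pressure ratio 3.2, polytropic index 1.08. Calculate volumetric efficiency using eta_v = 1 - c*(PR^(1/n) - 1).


PR^(1/n) = 3.2^(1/1.08) = 2.93583377
eta_v = 1 - 0.026 * (2.93583377 - 1)
eta_v = 0.9497

0.9497


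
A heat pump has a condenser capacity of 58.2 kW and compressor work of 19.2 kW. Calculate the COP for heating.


COP_hp = Q_cond / W
COP_hp = 58.2 / 19.2
COP_hp = 3.031

3.031


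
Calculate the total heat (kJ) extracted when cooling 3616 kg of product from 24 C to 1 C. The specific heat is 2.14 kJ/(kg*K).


dT = 24 - (1) = 23 K
Q = m * cp * dT = 3616 * 2.14 * 23
Q = 177980 kJ

177980


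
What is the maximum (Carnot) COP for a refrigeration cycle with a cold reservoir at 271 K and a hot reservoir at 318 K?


dT = 318 - 271 = 47 K
COP_carnot = T_cold / dT = 271 / 47
COP_carnot = 5.766

5.766


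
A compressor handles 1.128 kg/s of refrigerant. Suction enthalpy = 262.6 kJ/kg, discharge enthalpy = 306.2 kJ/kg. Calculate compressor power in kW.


dh = 306.2 - 262.6 = 43.6 kJ/kg
W = m_dot * dh = 1.128 * 43.6 = 49.18 kW

49.18


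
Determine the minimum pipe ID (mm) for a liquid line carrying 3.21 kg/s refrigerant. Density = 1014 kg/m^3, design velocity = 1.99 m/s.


A = m_dot / (rho * v) = 3.21 / (1014 * 1.99) = 0.001590794208 m^2
d = sqrt(4*A/pi) * 1000
d = 45.0 mm

45.0


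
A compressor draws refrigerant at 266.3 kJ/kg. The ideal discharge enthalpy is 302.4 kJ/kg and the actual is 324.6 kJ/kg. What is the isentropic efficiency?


dh_ideal = 302.4 - 266.3 = 36.1 kJ/kg
dh_actual = 324.6 - 266.3 = 58.3 kJ/kg
eta_s = dh_ideal / dh_actual = 36.1 / 58.3
eta_s = 0.6192

0.6192


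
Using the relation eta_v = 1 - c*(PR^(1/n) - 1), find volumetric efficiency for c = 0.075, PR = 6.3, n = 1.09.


PR^(1/n) = 6.3^(1/1.09) = 5.41177776
eta_v = 1 - 0.075 * (5.41177776 - 1)
eta_v = 0.6691

0.6691


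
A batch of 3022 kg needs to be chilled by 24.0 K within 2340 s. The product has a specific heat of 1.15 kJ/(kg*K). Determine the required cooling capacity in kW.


Q = m * cp * dT / t
Q = 3022 * 1.15 * 24.0 / 2340
Q = 35.644 kW

35.644


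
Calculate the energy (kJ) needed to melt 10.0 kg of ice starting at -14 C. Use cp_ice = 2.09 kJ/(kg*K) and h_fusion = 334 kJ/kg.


Sensible heat = cp * dT = 2.09 * 14 = 29.26 kJ/kg
Total per kg = 29.26 + 334 = 363.26 kJ/kg
Q = m * total = 10.0 * 363.26
Q = 3632.6 kJ

3632.6


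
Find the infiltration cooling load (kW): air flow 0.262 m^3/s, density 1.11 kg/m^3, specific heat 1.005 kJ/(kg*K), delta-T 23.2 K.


Q = V_dot * rho * cp * dT
Q = 0.262 * 1.11 * 1.005 * 23.2
Q = 6.781 kW

6.781


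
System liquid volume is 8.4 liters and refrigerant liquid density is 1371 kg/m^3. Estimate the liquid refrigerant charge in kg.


Charge = V * rho / 1000
Charge = 8.4 * 1371 / 1000
Charge = 11.52 kg

11.52


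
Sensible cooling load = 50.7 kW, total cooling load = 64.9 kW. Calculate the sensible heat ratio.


SHR = Q_sensible / Q_total
SHR = 50.7 / 64.9
SHR = 0.781

0.781


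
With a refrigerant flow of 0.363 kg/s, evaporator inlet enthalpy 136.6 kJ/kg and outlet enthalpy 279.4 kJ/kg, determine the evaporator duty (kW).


dh = 279.4 - 136.6 = 142.8 kJ/kg
Q_evap = m_dot * dh = 0.363 * 142.8
Q_evap = 51.84 kW

51.84


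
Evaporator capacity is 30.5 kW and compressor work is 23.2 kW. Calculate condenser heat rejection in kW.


Q_cond = Q_evap + W
Q_cond = 30.5 + 23.2
Q_cond = 53.7 kW

53.7


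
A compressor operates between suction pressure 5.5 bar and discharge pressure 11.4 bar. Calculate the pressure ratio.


PR = P_high / P_low
PR = 11.4 / 5.5
PR = 2.073

2.073


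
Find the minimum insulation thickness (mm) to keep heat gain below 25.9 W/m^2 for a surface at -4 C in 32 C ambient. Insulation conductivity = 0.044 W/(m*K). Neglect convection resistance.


dT = 32 - (-4) = 36 K
thickness = k * dT / q_max * 1000
thickness = 0.044 * 36 / 25.9 * 1000
thickness = 61.2 mm

61.2


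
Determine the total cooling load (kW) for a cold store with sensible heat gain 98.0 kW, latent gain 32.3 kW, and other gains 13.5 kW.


Q_total = Q_s + Q_l + Q_misc
Q_total = 98.0 + 32.3 + 13.5
Q_total = 143.8 kW

143.8


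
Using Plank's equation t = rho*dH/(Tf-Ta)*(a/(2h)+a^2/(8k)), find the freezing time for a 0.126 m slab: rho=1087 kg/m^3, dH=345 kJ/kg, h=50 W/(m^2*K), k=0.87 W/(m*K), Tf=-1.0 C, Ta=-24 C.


dT = -1.0 - (-24) = 23.0 K
term1 = a/(2h) = 0.126/(2*50) = 0.00126
term2 = a^2/(8k) = 0.126^2/(8*0.87) = 0.002281034483
t = rho*dH*1000/dT * (term1 + term2)
t = 1087*345*1000/23.0 * (0.00126 + 0.002281034483)
t = 57737 s

57737


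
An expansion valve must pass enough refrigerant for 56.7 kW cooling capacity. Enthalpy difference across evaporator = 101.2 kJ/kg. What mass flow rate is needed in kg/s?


m_dot = Q / dh
m_dot = 56.7 / 101.2
m_dot = 0.5603 kg/s

0.5603


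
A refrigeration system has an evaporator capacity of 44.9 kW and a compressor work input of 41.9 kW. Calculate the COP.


COP = Q_evap / W
COP = 44.9 / 41.9
COP = 1.072

1.072


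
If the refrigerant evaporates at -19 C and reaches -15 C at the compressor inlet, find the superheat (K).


Superheat = T_suction - T_evap
Superheat = -15 - (-19)
Superheat = 4 K

4


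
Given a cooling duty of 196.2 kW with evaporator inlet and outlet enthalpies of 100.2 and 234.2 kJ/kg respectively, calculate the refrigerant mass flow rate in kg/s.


dh = 234.2 - 100.2 = 134.0 kJ/kg
m_dot = Q / dh = 196.2 / 134.0 = 1.4642 kg/s

1.4642


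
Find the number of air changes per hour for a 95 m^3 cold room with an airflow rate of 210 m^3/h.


ACH = flow / volume
ACH = 210 / 95
ACH = 2.211

2.211


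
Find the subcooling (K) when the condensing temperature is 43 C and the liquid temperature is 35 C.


Subcooling = T_cond - T_liquid
Subcooling = 43 - 35
Subcooling = 8 K

8


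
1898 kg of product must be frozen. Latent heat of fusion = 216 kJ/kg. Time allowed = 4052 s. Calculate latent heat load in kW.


Q_lat = m * h_fg / t
Q_lat = 1898 * 216 / 4052
Q_lat = 101.18 kW

101.18


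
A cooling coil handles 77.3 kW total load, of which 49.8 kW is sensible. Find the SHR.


SHR = Q_sensible / Q_total
SHR = 49.8 / 77.3
SHR = 0.644

0.644


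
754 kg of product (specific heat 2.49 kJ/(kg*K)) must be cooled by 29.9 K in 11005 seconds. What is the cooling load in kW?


Q = m * cp * dT / t
Q = 754 * 2.49 * 29.9 / 11005
Q = 5.101 kW

5.101


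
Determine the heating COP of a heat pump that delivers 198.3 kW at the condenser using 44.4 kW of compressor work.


COP_hp = Q_cond / W
COP_hp = 198.3 / 44.4
COP_hp = 4.466

4.466


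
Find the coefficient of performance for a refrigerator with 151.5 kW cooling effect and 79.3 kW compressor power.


COP = Q_evap / W
COP = 151.5 / 79.3
COP = 1.91

1.91


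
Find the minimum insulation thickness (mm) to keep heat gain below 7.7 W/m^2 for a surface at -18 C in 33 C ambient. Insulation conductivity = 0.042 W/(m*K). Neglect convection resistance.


dT = 33 - (-18) = 51 K
thickness = k * dT / q_max * 1000
thickness = 0.042 * 51 / 7.7 * 1000
thickness = 278.2 mm

278.2


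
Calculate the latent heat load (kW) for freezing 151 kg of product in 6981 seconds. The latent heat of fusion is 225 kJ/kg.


Q_lat = m * h_fg / t
Q_lat = 151 * 225 / 6981
Q_lat = 4.87 kW

4.87


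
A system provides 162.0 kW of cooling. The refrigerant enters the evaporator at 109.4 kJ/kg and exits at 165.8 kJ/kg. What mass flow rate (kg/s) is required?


dh = 165.8 - 109.4 = 56.4 kJ/kg
m_dot = Q / dh = 162.0 / 56.4 = 2.8723 kg/s

2.8723


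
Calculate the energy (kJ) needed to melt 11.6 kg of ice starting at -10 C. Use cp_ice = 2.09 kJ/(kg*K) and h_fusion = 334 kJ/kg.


Sensible heat = cp * dT = 2.09 * 10 = 20.9 kJ/kg
Total per kg = 20.9 + 334 = 354.9 kJ/kg
Q = m * total = 11.6 * 354.9
Q = 4116.8 kJ

4116.8


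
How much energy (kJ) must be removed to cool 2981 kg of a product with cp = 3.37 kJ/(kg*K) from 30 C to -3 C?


dT = 30 - (-3) = 33 K
Q = m * cp * dT = 2981 * 3.37 * 33
Q = 331517 kJ

331517


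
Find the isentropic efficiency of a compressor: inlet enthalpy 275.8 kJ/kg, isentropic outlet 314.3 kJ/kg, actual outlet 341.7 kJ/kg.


dh_ideal = 314.3 - 275.8 = 38.5 kJ/kg
dh_actual = 341.7 - 275.8 = 65.9 kJ/kg
eta_s = dh_ideal / dh_actual = 38.5 / 65.9
eta_s = 0.5842

0.5842


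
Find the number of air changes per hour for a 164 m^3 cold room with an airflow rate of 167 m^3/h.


ACH = flow / volume
ACH = 167 / 164
ACH = 1.018

1.018


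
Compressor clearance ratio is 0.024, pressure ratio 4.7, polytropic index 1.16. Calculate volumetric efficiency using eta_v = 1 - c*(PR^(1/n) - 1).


PR^(1/n) = 4.7^(1/1.16) = 3.79659879
eta_v = 1 - 0.024 * (3.79659879 - 1)
eta_v = 0.9329

0.9329


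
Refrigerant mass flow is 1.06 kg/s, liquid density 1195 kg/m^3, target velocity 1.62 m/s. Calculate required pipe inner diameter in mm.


A = m_dot / (rho * v) = 1.06 / (1195 * 1.62) = 0.0005475489436 m^2
d = sqrt(4*A/pi) * 1000
d = 26.4 mm

26.4


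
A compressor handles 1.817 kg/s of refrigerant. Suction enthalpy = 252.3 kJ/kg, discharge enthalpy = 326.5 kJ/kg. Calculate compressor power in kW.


dh = 326.5 - 252.3 = 74.2 kJ/kg
W = m_dot * dh = 1.817 * 74.2 = 134.82 kW

134.82


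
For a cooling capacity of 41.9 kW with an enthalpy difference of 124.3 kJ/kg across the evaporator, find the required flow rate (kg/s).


m_dot = Q / dh
m_dot = 41.9 / 124.3
m_dot = 0.3371 kg/s

0.3371


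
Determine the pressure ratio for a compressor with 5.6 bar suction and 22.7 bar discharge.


PR = P_high / P_low
PR = 22.7 / 5.6
PR = 4.054

4.054


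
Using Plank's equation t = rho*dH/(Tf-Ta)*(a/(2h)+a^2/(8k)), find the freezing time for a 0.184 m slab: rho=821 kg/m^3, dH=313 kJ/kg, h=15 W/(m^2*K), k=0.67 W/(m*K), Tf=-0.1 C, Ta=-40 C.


dT = -0.1 - (-40) = 39.9 K
term1 = a/(2h) = 0.184/(2*15) = 0.006133333333
term2 = a^2/(8k) = 0.184^2/(8*0.67) = 0.00631641791
t = rho*dH*1000/dT * (term1 + term2)
t = 821*313*1000/39.9 * (0.006133333333 + 0.00631641791)
t = 80182 s

80182


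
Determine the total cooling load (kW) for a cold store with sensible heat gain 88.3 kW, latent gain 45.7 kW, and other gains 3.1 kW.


Q_total = Q_s + Q_l + Q_misc
Q_total = 88.3 + 45.7 + 3.1
Q_total = 137.1 kW

137.1


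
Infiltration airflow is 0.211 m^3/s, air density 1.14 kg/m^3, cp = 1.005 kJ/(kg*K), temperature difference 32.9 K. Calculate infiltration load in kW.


Q = V_dot * rho * cp * dT
Q = 0.211 * 1.14 * 1.005 * 32.9
Q = 7.953 kW

7.953


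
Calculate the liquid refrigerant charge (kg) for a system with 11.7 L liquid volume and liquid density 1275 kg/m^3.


Charge = V * rho / 1000
Charge = 11.7 * 1275 / 1000
Charge = 14.92 kg

14.92


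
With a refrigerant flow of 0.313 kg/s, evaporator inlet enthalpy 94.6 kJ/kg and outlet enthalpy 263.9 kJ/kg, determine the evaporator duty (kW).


dh = 263.9 - 94.6 = 169.3 kJ/kg
Q_evap = m_dot * dh = 0.313 * 169.3
Q_evap = 52.99 kW

52.99


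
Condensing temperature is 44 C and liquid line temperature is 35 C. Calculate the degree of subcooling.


Subcooling = T_cond - T_liquid
Subcooling = 44 - 35
Subcooling = 9 K

9


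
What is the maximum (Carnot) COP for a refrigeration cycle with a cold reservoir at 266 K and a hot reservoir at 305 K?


dT = 305 - 266 = 39 K
COP_carnot = T_cold / dT = 266 / 39
COP_carnot = 6.821

6.821


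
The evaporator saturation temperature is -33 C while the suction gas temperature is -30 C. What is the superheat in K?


Superheat = T_suction - T_evap
Superheat = -30 - (-33)
Superheat = 3 K

3


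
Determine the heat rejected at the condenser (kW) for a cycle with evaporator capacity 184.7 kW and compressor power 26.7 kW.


Q_cond = Q_evap + W
Q_cond = 184.7 + 26.7
Q_cond = 211.4 kW

211.4


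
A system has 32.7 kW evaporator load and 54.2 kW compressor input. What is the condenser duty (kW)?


Q_cond = Q_evap + W
Q_cond = 32.7 + 54.2
Q_cond = 86.9 kW

86.9


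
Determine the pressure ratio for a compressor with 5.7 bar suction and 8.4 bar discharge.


PR = P_high / P_low
PR = 8.4 / 5.7
PR = 1.474

1.474


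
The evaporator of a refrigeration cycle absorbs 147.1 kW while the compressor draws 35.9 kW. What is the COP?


COP = Q_evap / W
COP = 147.1 / 35.9
COP = 4.097

4.097


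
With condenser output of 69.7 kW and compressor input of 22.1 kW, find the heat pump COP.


COP_hp = Q_cond / W
COP_hp = 69.7 / 22.1
COP_hp = 3.154

3.154


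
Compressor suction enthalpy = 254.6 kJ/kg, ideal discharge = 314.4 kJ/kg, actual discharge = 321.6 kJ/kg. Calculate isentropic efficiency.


dh_ideal = 314.4 - 254.6 = 59.8 kJ/kg
dh_actual = 321.6 - 254.6 = 67.0 kJ/kg
eta_s = dh_ideal / dh_actual = 59.8 / 67.0
eta_s = 0.8925

0.8925


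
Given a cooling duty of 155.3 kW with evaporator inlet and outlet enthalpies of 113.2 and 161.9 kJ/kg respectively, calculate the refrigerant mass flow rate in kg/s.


dh = 161.9 - 113.2 = 48.7 kJ/kg
m_dot = Q / dh = 155.3 / 48.7 = 3.1889 kg/s

3.1889


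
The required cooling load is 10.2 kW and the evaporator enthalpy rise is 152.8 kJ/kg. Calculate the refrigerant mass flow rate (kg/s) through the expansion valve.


m_dot = Q / dh
m_dot = 10.2 / 152.8
m_dot = 0.0668 kg/s

0.0668


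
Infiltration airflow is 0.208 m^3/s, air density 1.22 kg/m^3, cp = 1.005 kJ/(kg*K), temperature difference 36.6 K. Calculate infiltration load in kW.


Q = V_dot * rho * cp * dT
Q = 0.208 * 1.22 * 1.005 * 36.6
Q = 9.334 kW

9.334


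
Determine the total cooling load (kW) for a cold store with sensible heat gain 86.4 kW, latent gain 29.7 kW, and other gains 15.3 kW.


Q_total = Q_s + Q_l + Q_misc
Q_total = 86.4 + 29.7 + 15.3
Q_total = 131.4 kW

131.4


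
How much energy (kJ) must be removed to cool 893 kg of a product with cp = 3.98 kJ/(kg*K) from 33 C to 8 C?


dT = 33 - (8) = 25 K
Q = m * cp * dT = 893 * 3.98 * 25
Q = 88854 kJ

88854


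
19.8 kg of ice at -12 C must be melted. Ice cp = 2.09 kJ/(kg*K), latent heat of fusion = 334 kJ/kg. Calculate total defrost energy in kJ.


Sensible heat = cp * dT = 2.09 * 12 = 25.08 kJ/kg
Total per kg = 25.08 + 334 = 359.08 kJ/kg
Q = m * total = 19.8 * 359.08
Q = 7109.8 kJ

7109.8


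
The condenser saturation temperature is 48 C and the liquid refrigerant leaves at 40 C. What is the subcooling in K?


Subcooling = T_cond - T_liquid
Subcooling = 48 - 40
Subcooling = 8 K

8


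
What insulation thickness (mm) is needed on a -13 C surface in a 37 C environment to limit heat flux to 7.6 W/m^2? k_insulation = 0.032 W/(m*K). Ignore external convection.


dT = 37 - (-13) = 50 K
thickness = k * dT / q_max * 1000
thickness = 0.032 * 50 / 7.6 * 1000
thickness = 210.5 mm

210.5


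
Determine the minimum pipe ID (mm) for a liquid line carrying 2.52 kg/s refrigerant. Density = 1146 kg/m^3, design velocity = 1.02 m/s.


A = m_dot / (rho * v) = 2.52 / (1146 * 1.02) = 0.002155836156 m^2
d = sqrt(4*A/pi) * 1000
d = 52.4 mm

52.4


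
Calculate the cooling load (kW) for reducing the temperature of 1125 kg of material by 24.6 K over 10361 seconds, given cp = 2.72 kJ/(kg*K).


Q = m * cp * dT / t
Q = 1125 * 2.72 * 24.6 / 10361
Q = 7.265 kW

7.265


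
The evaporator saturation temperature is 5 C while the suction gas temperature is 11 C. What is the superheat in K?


Superheat = T_suction - T_evap
Superheat = 11 - (5)
Superheat = 6 K

6


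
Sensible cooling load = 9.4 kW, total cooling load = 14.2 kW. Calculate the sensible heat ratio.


SHR = Q_sensible / Q_total
SHR = 9.4 / 14.2
SHR = 0.662

0.662


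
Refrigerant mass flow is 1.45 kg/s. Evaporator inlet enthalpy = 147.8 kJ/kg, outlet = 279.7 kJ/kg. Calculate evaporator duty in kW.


dh = 279.7 - 147.8 = 131.9 kJ/kg
Q_evap = m_dot * dh = 1.45 * 131.9
Q_evap = 191.26 kW

191.26


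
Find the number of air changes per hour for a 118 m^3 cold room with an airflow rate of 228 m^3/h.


ACH = flow / volume
ACH = 228 / 118
ACH = 1.932

1.932


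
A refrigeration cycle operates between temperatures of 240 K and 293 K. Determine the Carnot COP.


dT = 293 - 240 = 53 K
COP_carnot = T_cold / dT = 240 / 53
COP_carnot = 4.528

4.528


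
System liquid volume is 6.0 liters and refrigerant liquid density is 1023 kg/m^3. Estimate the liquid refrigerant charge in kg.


Charge = V * rho / 1000
Charge = 6.0 * 1023 / 1000
Charge = 6.14 kg

6.14


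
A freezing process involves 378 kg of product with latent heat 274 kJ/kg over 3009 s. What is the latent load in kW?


Q_lat = m * h_fg / t
Q_lat = 378 * 274 / 3009
Q_lat = 34.42 kW

34.42


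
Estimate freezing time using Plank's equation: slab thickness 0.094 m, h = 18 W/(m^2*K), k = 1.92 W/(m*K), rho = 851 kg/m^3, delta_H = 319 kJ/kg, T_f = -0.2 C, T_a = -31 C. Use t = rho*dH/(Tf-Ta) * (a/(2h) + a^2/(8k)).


dT = -0.2 - (-31) = 30.8 K
term1 = a/(2h) = 0.094/(2*18) = 0.002611111111
term2 = a^2/(8k) = 0.094^2/(8*1.92) = 0.0005752604167
t = rho*dH*1000/dT * (term1 + term2)
t = 851*319*1000/30.8 * (0.002611111111 + 0.0005752604167)
t = 28084 s

28084


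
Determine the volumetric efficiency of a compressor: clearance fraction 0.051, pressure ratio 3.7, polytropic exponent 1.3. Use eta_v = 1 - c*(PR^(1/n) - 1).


PR^(1/n) = 3.7^(1/1.3) = 2.7357616
eta_v = 1 - 0.051 * (2.7357616 - 1)
eta_v = 0.9115

0.9115


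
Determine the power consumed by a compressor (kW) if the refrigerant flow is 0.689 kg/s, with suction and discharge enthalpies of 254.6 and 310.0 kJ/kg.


dh = 310.0 - 254.6 = 55.4 kJ/kg
W = m_dot * dh = 0.689 * 55.4 = 38.17 kW

38.17


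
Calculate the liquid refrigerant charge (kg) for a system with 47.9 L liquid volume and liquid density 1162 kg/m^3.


Charge = V * rho / 1000
Charge = 47.9 * 1162 / 1000
Charge = 55.66 kg

55.66


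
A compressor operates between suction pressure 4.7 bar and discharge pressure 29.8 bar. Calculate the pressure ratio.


PR = P_high / P_low
PR = 29.8 / 4.7
PR = 6.34

6.34


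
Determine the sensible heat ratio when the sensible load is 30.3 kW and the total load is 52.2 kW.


SHR = Q_sensible / Q_total
SHR = 30.3 / 52.2
SHR = 0.58

0.58


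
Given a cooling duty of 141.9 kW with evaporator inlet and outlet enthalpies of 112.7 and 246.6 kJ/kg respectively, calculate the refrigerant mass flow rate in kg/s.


dh = 246.6 - 112.7 = 133.9 kJ/kg
m_dot = Q / dh = 141.9 / 133.9 = 1.0597 kg/s

1.0597


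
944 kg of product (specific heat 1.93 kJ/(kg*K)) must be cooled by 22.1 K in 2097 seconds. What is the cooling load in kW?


Q = m * cp * dT / t
Q = 944 * 1.93 * 22.1 / 2097
Q = 19.201 kW

19.201


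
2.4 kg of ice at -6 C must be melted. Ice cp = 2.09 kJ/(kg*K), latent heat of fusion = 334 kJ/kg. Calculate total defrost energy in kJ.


Sensible heat = cp * dT = 2.09 * 6 = 12.54 kJ/kg
Total per kg = 12.54 + 334 = 346.54 kJ/kg
Q = m * total = 2.4 * 346.54
Q = 831.7 kJ

831.7


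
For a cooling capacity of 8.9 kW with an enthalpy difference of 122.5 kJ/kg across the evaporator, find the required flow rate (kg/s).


m_dot = Q / dh
m_dot = 8.9 / 122.5
m_dot = 0.0727 kg/s

0.0727


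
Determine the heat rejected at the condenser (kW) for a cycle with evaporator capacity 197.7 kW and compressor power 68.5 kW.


Q_cond = Q_evap + W
Q_cond = 197.7 + 68.5
Q_cond = 266.2 kW

266.2


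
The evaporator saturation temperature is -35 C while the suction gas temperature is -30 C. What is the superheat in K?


Superheat = T_suction - T_evap
Superheat = -30 - (-35)
Superheat = 5 K

5


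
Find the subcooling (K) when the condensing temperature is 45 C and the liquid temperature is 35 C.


Subcooling = T_cond - T_liquid
Subcooling = 45 - 35
Subcooling = 10 K

10


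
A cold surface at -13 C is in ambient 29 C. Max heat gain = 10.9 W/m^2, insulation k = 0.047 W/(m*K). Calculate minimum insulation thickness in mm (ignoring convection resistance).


dT = 29 - (-13) = 42 K
thickness = k * dT / q_max * 1000
thickness = 0.047 * 42 / 10.9 * 1000
thickness = 181.1 mm

181.1


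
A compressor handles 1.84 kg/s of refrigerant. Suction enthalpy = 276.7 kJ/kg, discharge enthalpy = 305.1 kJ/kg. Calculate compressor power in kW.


dh = 305.1 - 276.7 = 28.4 kJ/kg
W = m_dot * dh = 1.84 * 28.4 = 52.26 kW

52.26


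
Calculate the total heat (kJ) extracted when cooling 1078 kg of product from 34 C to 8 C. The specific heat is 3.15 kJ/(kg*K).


dT = 34 - (8) = 26 K
Q = m * cp * dT = 1078 * 3.15 * 26
Q = 88288 kJ

88288


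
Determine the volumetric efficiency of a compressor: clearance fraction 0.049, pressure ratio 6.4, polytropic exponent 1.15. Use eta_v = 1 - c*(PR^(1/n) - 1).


PR^(1/n) = 6.4^(1/1.15) = 5.02372739
eta_v = 1 - 0.049 * (5.02372739 - 1)
eta_v = 0.8028

0.8028


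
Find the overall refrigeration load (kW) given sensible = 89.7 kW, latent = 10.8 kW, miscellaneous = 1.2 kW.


Q_total = Q_s + Q_l + Q_misc
Q_total = 89.7 + 10.8 + 1.2
Q_total = 101.7 kW

101.7


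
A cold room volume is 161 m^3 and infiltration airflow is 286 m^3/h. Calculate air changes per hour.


ACH = flow / volume
ACH = 286 / 161
ACH = 1.776

1.776


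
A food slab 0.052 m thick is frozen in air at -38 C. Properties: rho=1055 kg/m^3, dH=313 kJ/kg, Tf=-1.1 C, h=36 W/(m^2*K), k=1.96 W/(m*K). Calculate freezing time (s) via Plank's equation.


dT = -1.1 - (-38) = 36.9 K
term1 = a/(2h) = 0.052/(2*36) = 0.0007222222222
term2 = a^2/(8k) = 0.052^2/(8*1.96) = 0.0001724489796
t = rho*dH*1000/dT * (term1 + term2)
t = 1055*313*1000/36.9 * (0.0007222222222 + 0.0001724489796)
t = 8006 s

8006


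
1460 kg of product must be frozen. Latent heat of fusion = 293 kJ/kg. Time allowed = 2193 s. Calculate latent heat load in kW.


Q_lat = m * h_fg / t
Q_lat = 1460 * 293 / 2193
Q_lat = 195.07 kW

195.07


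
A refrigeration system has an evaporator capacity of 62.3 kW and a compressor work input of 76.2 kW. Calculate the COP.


COP = Q_evap / W
COP = 62.3 / 76.2
COP = 0.818

0.818


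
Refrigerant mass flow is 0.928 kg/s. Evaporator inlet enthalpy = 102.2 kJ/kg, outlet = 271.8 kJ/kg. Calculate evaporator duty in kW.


dh = 271.8 - 102.2 = 169.6 kJ/kg
Q_evap = m_dot * dh = 0.928 * 169.6
Q_evap = 157.39 kW

157.39


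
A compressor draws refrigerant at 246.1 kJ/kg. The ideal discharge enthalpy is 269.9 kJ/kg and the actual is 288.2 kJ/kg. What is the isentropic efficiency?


dh_ideal = 269.9 - 246.1 = 23.8 kJ/kg
dh_actual = 288.2 - 246.1 = 42.1 kJ/kg
eta_s = dh_ideal / dh_actual = 23.8 / 42.1
eta_s = 0.5653

0.5653


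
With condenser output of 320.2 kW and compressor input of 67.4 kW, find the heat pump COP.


COP_hp = Q_cond / W
COP_hp = 320.2 / 67.4
COP_hp = 4.751

4.751


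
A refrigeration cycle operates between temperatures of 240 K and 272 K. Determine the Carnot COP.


dT = 272 - 240 = 32 K
COP_carnot = T_cold / dT = 240 / 32
COP_carnot = 7.5

7.5


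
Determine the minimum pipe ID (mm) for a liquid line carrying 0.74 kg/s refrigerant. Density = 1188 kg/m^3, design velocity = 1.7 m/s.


A = m_dot / (rho * v) = 0.74 / (1188 * 1.7) = 0.0003664091899 m^2
d = sqrt(4*A/pi) * 1000
d = 21.6 mm

21.6


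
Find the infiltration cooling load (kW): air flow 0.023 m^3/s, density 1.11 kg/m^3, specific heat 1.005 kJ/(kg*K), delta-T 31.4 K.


Q = V_dot * rho * cp * dT
Q = 0.023 * 1.11 * 1.005 * 31.4
Q = 0.806 kW

0.806


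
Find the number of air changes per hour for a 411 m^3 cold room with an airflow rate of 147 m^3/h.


ACH = flow / volume
ACH = 147 / 411
ACH = 0.358

0.358


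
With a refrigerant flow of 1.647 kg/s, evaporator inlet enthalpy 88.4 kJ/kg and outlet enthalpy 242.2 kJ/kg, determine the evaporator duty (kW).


dh = 242.2 - 88.4 = 153.8 kJ/kg
Q_evap = m_dot * dh = 1.647 * 153.8
Q_evap = 253.31 kW

253.31


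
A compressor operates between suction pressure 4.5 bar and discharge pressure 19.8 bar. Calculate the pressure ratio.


PR = P_high / P_low
PR = 19.8 / 4.5
PR = 4.4

4.4


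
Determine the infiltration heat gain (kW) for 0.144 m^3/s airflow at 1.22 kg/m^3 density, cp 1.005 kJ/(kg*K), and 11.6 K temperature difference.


Q = V_dot * rho * cp * dT
Q = 0.144 * 1.22 * 1.005 * 11.6
Q = 2.048 kW

2.048


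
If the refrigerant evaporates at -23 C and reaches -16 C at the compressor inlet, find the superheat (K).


Superheat = T_suction - T_evap
Superheat = -16 - (-23)
Superheat = 7 K

7


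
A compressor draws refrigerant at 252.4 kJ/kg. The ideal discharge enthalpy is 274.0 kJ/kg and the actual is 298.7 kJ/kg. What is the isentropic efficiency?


dh_ideal = 274.0 - 252.4 = 21.6 kJ/kg
dh_actual = 298.7 - 252.4 = 46.3 kJ/kg
eta_s = dh_ideal / dh_actual = 21.6 / 46.3
eta_s = 0.4665

0.4665


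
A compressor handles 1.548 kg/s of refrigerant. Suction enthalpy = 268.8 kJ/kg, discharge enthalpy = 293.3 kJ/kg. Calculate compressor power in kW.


dh = 293.3 - 268.8 = 24.5 kJ/kg
W = m_dot * dh = 1.548 * 24.5 = 37.93 kW

37.93


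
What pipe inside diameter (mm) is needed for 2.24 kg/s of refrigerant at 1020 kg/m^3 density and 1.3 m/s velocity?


A = m_dot / (rho * v) = 2.24 / (1020 * 1.3) = 0.001689291101 m^2
d = sqrt(4*A/pi) * 1000
d = 46.4 mm

46.4


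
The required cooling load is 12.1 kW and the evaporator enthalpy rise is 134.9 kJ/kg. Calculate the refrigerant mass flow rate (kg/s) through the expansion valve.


m_dot = Q / dh
m_dot = 12.1 / 134.9
m_dot = 0.0897 kg/s

0.0897


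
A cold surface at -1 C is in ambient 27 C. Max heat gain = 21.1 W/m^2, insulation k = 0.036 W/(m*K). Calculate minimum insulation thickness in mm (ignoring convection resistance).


dT = 27 - (-1) = 28 K
thickness = k * dT / q_max * 1000
thickness = 0.036 * 28 / 21.1 * 1000
thickness = 47.8 mm

47.8


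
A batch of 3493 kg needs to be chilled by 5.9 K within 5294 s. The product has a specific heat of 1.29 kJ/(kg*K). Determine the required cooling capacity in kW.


Q = m * cp * dT / t
Q = 3493 * 1.29 * 5.9 / 5294
Q = 5.022 kW

5.022


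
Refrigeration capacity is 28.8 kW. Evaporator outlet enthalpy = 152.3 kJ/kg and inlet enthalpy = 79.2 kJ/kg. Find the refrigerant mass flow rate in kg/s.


dh = 152.3 - 79.2 = 73.1 kJ/kg
m_dot = Q / dh = 28.8 / 73.1 = 0.394 kg/s

0.394


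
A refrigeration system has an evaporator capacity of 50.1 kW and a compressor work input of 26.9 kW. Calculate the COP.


COP = Q_evap / W
COP = 50.1 / 26.9
COP = 1.862

1.862


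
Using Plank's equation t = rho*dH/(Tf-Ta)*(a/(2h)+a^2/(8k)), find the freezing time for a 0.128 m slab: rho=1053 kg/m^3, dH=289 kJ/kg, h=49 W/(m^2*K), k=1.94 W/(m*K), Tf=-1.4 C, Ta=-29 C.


dT = -1.4 - (-29) = 27.6 K
term1 = a/(2h) = 0.128/(2*49) = 0.001306122449
term2 = a^2/(8k) = 0.128^2/(8*1.94) = 0.001055670103
t = rho*dH*1000/dT * (term1 + term2)
t = 1053*289*1000/27.6 * (0.001306122449 + 0.001055670103)
t = 26041 s

26041


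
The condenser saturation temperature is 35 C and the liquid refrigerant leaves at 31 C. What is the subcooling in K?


Subcooling = T_cond - T_liquid
Subcooling = 35 - 31
Subcooling = 4 K

4


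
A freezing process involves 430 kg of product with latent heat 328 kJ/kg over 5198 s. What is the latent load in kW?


Q_lat = m * h_fg / t
Q_lat = 430 * 328 / 5198
Q_lat = 27.13 kW

27.13


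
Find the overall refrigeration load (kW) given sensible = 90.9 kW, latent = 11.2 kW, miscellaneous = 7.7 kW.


Q_total = Q_s + Q_l + Q_misc
Q_total = 90.9 + 11.2 + 7.7
Q_total = 109.8 kW

109.8


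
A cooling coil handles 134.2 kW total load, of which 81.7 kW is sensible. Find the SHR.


SHR = Q_sensible / Q_total
SHR = 81.7 / 134.2
SHR = 0.609

0.609


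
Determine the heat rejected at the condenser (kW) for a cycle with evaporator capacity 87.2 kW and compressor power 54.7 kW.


Q_cond = Q_evap + W
Q_cond = 87.2 + 54.7
Q_cond = 141.9 kW

141.9


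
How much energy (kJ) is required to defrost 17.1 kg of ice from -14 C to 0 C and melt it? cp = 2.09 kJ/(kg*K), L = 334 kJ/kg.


Sensible heat = cp * dT = 2.09 * 14 = 29.26 kJ/kg
Total per kg = 29.26 + 334 = 363.26 kJ/kg
Q = m * total = 17.1 * 363.26
Q = 6211.7 kJ

6211.7


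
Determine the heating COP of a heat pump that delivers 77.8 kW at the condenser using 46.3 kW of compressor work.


COP_hp = Q_cond / W
COP_hp = 77.8 / 46.3
COP_hp = 1.68

1.68


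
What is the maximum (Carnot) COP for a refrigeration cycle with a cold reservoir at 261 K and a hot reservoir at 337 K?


dT = 337 - 261 = 76 K
COP_carnot = T_cold / dT = 261 / 76
COP_carnot = 3.434

3.434


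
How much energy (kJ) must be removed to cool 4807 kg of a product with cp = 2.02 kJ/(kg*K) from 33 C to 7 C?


dT = 33 - (7) = 26 K
Q = m * cp * dT = 4807 * 2.02 * 26
Q = 252464 kJ

252464


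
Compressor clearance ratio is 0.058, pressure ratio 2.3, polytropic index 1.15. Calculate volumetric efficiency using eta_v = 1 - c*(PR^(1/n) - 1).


PR^(1/n) = 2.3^(1/1.15) = 2.06322193
eta_v = 1 - 0.058 * (2.06322193 - 1)
eta_v = 0.9383

0.9383


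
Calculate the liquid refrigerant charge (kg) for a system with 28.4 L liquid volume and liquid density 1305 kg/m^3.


Charge = V * rho / 1000
Charge = 28.4 * 1305 / 1000
Charge = 37.06 kg

37.06


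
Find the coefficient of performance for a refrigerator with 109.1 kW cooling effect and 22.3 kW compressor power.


COP = Q_evap / W
COP = 109.1 / 22.3
COP = 4.892

4.892


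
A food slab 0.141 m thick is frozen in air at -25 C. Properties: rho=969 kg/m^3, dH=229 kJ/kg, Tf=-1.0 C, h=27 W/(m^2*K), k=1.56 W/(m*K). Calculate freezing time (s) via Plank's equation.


dT = -1.0 - (-25) = 24.0 K
term1 = a/(2h) = 0.141/(2*27) = 0.002611111111
term2 = a^2/(8k) = 0.141^2/(8*1.56) = 0.001593028846
t = rho*dH*1000/dT * (term1 + term2)
t = 969*229*1000/24.0 * (0.002611111111 + 0.001593028846)
t = 38871 s

38871


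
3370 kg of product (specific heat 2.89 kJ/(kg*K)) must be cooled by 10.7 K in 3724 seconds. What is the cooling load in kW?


Q = m * cp * dT / t
Q = 3370 * 2.89 * 10.7 / 3724
Q = 27.983 kW

27.983


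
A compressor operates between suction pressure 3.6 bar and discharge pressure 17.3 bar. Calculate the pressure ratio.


PR = P_high / P_low
PR = 17.3 / 3.6
PR = 4.806

4.806


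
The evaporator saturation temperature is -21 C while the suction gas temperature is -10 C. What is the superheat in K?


Superheat = T_suction - T_evap
Superheat = -10 - (-21)
Superheat = 11 K

11


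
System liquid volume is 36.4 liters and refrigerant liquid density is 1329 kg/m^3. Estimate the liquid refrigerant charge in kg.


Charge = V * rho / 1000
Charge = 36.4 * 1329 / 1000
Charge = 48.38 kg

48.38


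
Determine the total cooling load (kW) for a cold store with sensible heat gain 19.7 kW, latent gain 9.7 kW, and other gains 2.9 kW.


Q_total = Q_s + Q_l + Q_misc
Q_total = 19.7 + 9.7 + 2.9
Q_total = 32.3 kW

32.3


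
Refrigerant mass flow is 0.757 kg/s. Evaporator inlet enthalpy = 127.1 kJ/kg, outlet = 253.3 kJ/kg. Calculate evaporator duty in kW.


dh = 253.3 - 127.1 = 126.2 kJ/kg
Q_evap = m_dot * dh = 0.757 * 126.2
Q_evap = 95.53 kW

95.53


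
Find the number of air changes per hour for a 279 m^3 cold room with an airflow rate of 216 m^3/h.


ACH = flow / volume
ACH = 216 / 279
ACH = 0.774

0.774


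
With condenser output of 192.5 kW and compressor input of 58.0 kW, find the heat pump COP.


COP_hp = Q_cond / W
COP_hp = 192.5 / 58.0
COP_hp = 3.319

3.319


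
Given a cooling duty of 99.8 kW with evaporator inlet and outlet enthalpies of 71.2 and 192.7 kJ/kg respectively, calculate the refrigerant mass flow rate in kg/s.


dh = 192.7 - 71.2 = 121.5 kJ/kg
m_dot = Q / dh = 99.8 / 121.5 = 0.8214 kg/s

0.8214


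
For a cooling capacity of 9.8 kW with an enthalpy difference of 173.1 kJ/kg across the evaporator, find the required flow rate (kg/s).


m_dot = Q / dh
m_dot = 9.8 / 173.1
m_dot = 0.0566 kg/s

0.0566


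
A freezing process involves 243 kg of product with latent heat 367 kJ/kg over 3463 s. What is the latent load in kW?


Q_lat = m * h_fg / t
Q_lat = 243 * 367 / 3463
Q_lat = 25.75 kW

25.75


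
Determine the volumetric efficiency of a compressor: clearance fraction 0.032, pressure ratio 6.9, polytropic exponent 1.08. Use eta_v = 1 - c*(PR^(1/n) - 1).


PR^(1/n) = 6.9^(1/1.08) = 5.9801506
eta_v = 1 - 0.032 * (5.9801506 - 1)
eta_v = 0.8406

0.8406


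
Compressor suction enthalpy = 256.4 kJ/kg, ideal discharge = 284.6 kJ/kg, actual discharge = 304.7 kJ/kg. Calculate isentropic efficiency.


dh_ideal = 284.6 - 256.4 = 28.2 kJ/kg
dh_actual = 304.7 - 256.4 = 48.3 kJ/kg
eta_s = dh_ideal / dh_actual = 28.2 / 48.3
eta_s = 0.5839

0.5839


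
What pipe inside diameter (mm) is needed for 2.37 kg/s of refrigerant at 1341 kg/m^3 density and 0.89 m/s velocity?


A = m_dot / (rho * v) = 2.37 / (1341 * 0.89) = 0.001985772818 m^2
d = sqrt(4*A/pi) * 1000
d = 50.3 mm

50.3


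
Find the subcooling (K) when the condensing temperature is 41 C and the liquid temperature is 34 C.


Subcooling = T_cond - T_liquid
Subcooling = 41 - 34
Subcooling = 7 K

7


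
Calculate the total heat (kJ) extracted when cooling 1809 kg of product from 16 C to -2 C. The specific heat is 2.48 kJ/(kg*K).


dT = 16 - (-2) = 18 K
Q = m * cp * dT = 1809 * 2.48 * 18
Q = 80754 kJ

80754


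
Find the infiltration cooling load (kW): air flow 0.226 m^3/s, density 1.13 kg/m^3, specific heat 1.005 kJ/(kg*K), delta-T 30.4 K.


Q = V_dot * rho * cp * dT
Q = 0.226 * 1.13 * 1.005 * 30.4
Q = 7.802 kW

7.802


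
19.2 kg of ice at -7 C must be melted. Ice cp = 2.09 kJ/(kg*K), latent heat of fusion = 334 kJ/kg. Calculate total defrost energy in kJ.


Sensible heat = cp * dT = 2.09 * 7 = 14.63 kJ/kg
Total per kg = 14.63 + 334 = 348.63 kJ/kg
Q = m * total = 19.2 * 348.63
Q = 6693.7 kJ

6693.7


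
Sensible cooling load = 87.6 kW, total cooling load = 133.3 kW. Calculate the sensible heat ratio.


SHR = Q_sensible / Q_total
SHR = 87.6 / 133.3
SHR = 0.657

0.657


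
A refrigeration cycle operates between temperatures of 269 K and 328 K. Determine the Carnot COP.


dT = 328 - 269 = 59 K
COP_carnot = T_cold / dT = 269 / 59
COP_carnot = 4.559

4.559


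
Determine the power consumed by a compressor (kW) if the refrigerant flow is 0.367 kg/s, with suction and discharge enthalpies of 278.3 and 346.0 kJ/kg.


dh = 346.0 - 278.3 = 67.7 kJ/kg
W = m_dot * dh = 0.367 * 67.7 = 24.85 kW

24.85


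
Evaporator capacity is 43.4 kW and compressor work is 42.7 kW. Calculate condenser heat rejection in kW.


Q_cond = Q_evap + W
Q_cond = 43.4 + 42.7
Q_cond = 86.1 kW

86.1


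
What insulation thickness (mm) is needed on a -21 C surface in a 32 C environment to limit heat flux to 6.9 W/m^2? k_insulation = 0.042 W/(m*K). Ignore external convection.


dT = 32 - (-21) = 53 K
thickness = k * dT / q_max * 1000
thickness = 0.042 * 53 / 6.9 * 1000
thickness = 322.6 mm

322.6


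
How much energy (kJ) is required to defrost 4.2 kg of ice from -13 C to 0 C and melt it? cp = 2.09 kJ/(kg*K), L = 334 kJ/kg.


Sensible heat = cp * dT = 2.09 * 13 = 27.17 kJ/kg
Total per kg = 27.17 + 334 = 361.17 kJ/kg
Q = m * total = 4.2 * 361.17
Q = 1516.9 kJ

1516.9


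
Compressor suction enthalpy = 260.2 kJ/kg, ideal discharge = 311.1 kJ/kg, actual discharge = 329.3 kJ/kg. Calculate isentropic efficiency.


dh_ideal = 311.1 - 260.2 = 50.9 kJ/kg
dh_actual = 329.3 - 260.2 = 69.1 kJ/kg
eta_s = dh_ideal / dh_actual = 50.9 / 69.1
eta_s = 0.7366

0.7366


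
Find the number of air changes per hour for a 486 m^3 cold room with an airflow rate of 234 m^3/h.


ACH = flow / volume
ACH = 234 / 486
ACH = 0.481

0.481


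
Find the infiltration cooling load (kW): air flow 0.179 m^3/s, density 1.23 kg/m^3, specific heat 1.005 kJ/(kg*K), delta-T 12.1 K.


Q = V_dot * rho * cp * dT
Q = 0.179 * 1.23 * 1.005 * 12.1
Q = 2.677 kW

2.677


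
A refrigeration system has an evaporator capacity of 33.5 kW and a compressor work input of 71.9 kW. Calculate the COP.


COP = Q_evap / W
COP = 33.5 / 71.9
COP = 0.466

0.466


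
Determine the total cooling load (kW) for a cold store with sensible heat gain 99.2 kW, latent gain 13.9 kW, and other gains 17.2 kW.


Q_total = Q_s + Q_l + Q_misc
Q_total = 99.2 + 13.9 + 17.2
Q_total = 130.3 kW

130.3


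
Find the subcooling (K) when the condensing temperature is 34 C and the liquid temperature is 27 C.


Subcooling = T_cond - T_liquid
Subcooling = 34 - 27
Subcooling = 7 K

7


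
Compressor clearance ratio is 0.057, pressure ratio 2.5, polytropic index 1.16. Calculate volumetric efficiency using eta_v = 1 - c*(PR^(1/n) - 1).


PR^(1/n) = 2.5^(1/1.16) = 2.20318888
eta_v = 1 - 0.057 * (2.20318888 - 1)
eta_v = 0.9314

0.9314
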